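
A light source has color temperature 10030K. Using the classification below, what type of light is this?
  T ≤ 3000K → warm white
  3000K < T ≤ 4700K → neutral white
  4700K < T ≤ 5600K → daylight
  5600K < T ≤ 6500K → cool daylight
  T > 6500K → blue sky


Temperature: 10030K
10030K > 6500K → blue sky
Classification: blue sky


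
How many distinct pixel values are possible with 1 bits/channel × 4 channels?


Total bits = 1 bits/channel × 4 channels = 4 bits
Distinct pixel values = 2^4
= 16 pixel values


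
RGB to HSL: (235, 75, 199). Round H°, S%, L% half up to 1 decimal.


Normalize: R'=235/255≈0.9216, G'=75/255≈0.2941, B'=199/255≈0.7804
Max=235/255, Min=75/255, Δ=Max-Min=160/255
L = (Max+Min)/2 = (235+75)/510 = 310/510 = 0.60784… → L = 60.8%
L > 0.5 → S = Δ/(2-Max-Min) = 160/(510-235-75) = 160/200 = 0.8 → S = 80.0%
(the 1/255 factors cancel in S and H, so raw channel differences can be used)
Max is R' → H = 60 × (((G-B)/Δ) mod 6) = 60 × (((75-199)/160) mod 6)
  (-124)/160 = -0.775; negative, so add 6 → 5.225
  H = 60 × 5.225 = 313.5° → H = 313.5°
= HSL(313.5°, 80.0%, 60.8%)


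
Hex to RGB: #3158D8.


31 → 49 (R)
58 → 88 (G)
D8 → 216 (B)
= RGB(49, 88, 216)


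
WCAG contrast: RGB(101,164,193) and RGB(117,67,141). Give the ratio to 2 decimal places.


Linearize each sRGB channel c=v/255: c/12.92 if c ≤ 0.04045 else ((c+0.055)/1.055)^2.4
L = 0.2126×R_lin + 0.7152×G_lin + 0.0722×B_lin
Color 1 (101,164,193):
  R=101: 101/255≈0.3961 > 0.04045 → ((0.3961+0.055)/1.055)^2.4 ≈ 0.13014
  G=164: 164/255≈0.6431 > 0.04045 → ((0.6431+0.055)/1.055)^2.4 ≈ 0.37124
  B=193: 193/255≈0.7569 > 0.04045 → ((0.7569+0.055)/1.055)^2.4 ≈ 0.53328
  L1 = 0.2126×0.13014 + 0.7152×0.37124 + 0.0722×0.53328 ≈ 0.33168
Color 2 (117,67,141):
  R=117: 117/255≈0.4588 > 0.04045 → ((0.4588+0.055)/1.055)^2.4 ≈ 0.17789
  G=67: 67/255≈0.2627 > 0.04045 → ((0.2627+0.055)/1.055)^2.4 ≈ 0.05613
  B=141: 141/255≈0.5529 > 0.04045 → ((0.5529+0.055)/1.055)^2.4 ≈ 0.26636
  L2 = 0.2126×0.17789 + 0.7152×0.05613 + 0.0722×0.26636 ≈ 0.09719
Lighter = 0.33168, Darker = 0.09719
Ratio = (L_lighter + 0.05) / (L_darker + 0.05)
Ratio = (0.33168 + 0.05) / (0.09719 + 0.05) = 0.38168 / 0.14719 ≈ 2.5930
Ratio ≈ 2.59:1


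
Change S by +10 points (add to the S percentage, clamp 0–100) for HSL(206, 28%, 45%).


Original S = 28%
Adjustment = +10 percentage points
New S = 28 + (10) = 38
Clamp to [0, 100] → 38
= HSL(206°, 38%, 45%)


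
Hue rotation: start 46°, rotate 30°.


New hue = (H + rotation) mod 360
New hue = (46 + 30) mod 360
= 76 mod 360
= 76°


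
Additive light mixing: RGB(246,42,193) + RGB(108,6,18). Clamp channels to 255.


Additive: each channel = min(255, C₁+C₂)
R: 246+108 = 354 → 255
G: 42+6 = 48 → 48
B: 193+18 = 211 → 211
= RGB(255, 48, 211)


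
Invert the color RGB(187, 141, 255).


Invert: (255-R, 255-G, 255-B)
R: 255-187 = 68
G: 255-141 = 114
B: 255-255 = 0
= RGB(68, 114, 0)


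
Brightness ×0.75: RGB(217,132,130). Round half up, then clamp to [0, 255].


Multiply each channel by 0.75, round half up, clamp to [0, 255]
R: 217×0.75 = 162.75 → round → 163
G: 132×0.75 = 99
B: 130×0.75 = 97.5 → round → 98
= RGB(163, 99, 98)


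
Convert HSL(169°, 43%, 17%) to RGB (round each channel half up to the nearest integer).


H=169°, S=0.43, L=0.17
C = (1-|2L-1|)×S = (1-|-0.66|)×0.43 = 0.1462
H' = H/60 = 169/60 ≈ 2.8167; X = C×(1-|H' mod 2 - 1|) ≈ 0.1194
m = L - C/2 = 0.17 - 0.0731 = 0.0969
Sector ⌊H'⌋ = 2 → (R',G',B') = (0.0, 0.1462, ≈0.1194)
RGB = ((R'+m)×255, (G'+m)×255, (B'+m)×255) = (24.7095, 61.9905, 55.15565)
Round half up → RGB(25, 62, 55)


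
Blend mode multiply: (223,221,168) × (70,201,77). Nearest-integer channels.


Multiply: C = A×B/255, rounded to nearest integer
R: 223×70/255 = 15610/255 ≈ 61.216 → 61
G: 221×201/255 = 44421/255 ≈ 174.200 → 174
B: 168×77/255 = 12936/255 ≈ 50.729 → 51
= RGB(61, 174, 51)


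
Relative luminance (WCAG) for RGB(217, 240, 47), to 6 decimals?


Linearize each channel (sRGB transfer function): c = v/255; c_lin = c/12.92 if c ≤ 0.04045, else ((c+0.055)/1.055)^2.4
  R: 217/255 ≈ 0.850980 > 0.04045 → ((0.850980+0.055)/1.055)^2.4 ≈ 0.693872
  G: 240/255 ≈ 0.941176 > 0.04045 → ((0.941176+0.055)/1.055)^2.4 ≈ 0.871367
  B: 47/255 ≈ 0.184314 > 0.04045 → ((0.184314+0.055)/1.055)^2.4 ≈ 0.028426
R_lin = 0.693872, G_lin = 0.871367, B_lin = 0.028426
L = 0.2126×R + 0.7152×G + 0.0722×B
L = 0.2126×0.693872 + 0.7152×0.871367 + 0.0722×0.028426
L ≈ 0.772771


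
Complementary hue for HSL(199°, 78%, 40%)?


Complement = opposite side of color wheel = hue + 180°
H' = (199 + 180) mod 360 = 19°
S and L unchanged.
= HSL(19°, 78%, 40%)


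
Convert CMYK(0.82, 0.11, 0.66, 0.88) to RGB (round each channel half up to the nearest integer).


R = 255 × (1-C) × (1-K) = 255 × 0.18 × 0.12 = 5.508 → 6
G = 255 × (1-M) × (1-K) = 255 × 0.89 × 0.12 = 27.234 → 27
B = 255 × (1-Y) × (1-K) = 255 × 0.34 × 0.12 = 10.404 → 10
= RGB(6, 27, 10)


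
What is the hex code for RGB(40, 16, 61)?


R = 40 → 28 (hex)
G = 16 → 10 (hex)
B = 61 → 3D (hex)
Hex = #28103D


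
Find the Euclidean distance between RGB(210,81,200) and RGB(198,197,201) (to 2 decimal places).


d = √[(R₁-R₂)² + (G₁-G₂)² + (B₁-B₂)²]
d = √[(210-198)² + (81-197)² + (200-201)²]
d = √[144 + 13456 + 1]
d = √13601
d ≈ 116.62


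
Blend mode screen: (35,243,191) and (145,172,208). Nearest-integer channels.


Screen: C = 255 - (255-A)×(255-B)/255, rounded to nearest integer
R: 255 - (255-35)×(255-145)/255 = 255 - 24200/255 ≈ 255 - 94.902 = 160.098 → 160
G: 255 - (255-243)×(255-172)/255 = 255 - 996/255 ≈ 255 - 3.906 = 251.094 → 251
B: 255 - (255-191)×(255-208)/255 = 255 - 3008/255 ≈ 255 - 11.796 = 243.204 → 243
= RGB(160, 251, 243)


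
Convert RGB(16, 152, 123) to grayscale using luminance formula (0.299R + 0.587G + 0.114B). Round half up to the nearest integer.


Gray = 0.299×R + 0.587×G + 0.114×B
Gray = 0.299×16 + 0.587×152 + 0.114×123
Gray = 4.784 + 89.224 + 14.022
Gray = 108.030 → round half up → 108
Gray = 108


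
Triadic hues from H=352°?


Triadic: equally spaced at 120° intervals
H1 = 352°
H2 = (352 + 120) mod 360 = 112°
H3 = (352 + 240) mod 360 = 232°
Triadic = 352°, 112°, 232°


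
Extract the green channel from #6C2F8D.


Color: #6C2F8D
R = 6C = 108
G = 2F = 47
B = 8D = 141
Green = 47


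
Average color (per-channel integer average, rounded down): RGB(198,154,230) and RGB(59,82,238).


Midpoint: each channel = ⌊(C₁+C₂)/2⌋
R: ⌊(198+59)/2⌋ = 128
G: ⌊(154+82)/2⌋ = 118
B: ⌊(230+238)/2⌋ = 234
= RGB(128, 118, 234)


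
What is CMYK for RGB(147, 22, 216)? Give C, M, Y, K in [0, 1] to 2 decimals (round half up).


R'=147/255≈0.5765, G'=22/255≈0.0863, B'=216/255≈0.8471
K = 1 - max(R',G',B') = 1 - 216/255 = 39/255 = 0.15294… → 0.15
(1-R'-K)/(1-K) simplifies to (max-R)/max with max = 216:
C = (216-147)/216 = 69/216 = 0.31944… → 0.32
M = (216-22)/216 = 194/216 = 0.89814… → 0.90
Y = (216-216)/216 = 0/216 = 0 → 0.00
= CMYK(0.32, 0.90, 0.00, 0.15)


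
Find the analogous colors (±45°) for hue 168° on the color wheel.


Base hue: 168°
Left analog: (168 - 45) mod 360 = 123°
Right analog: (168 + 45) mod 360 = 213°
Analogous hues = 123° and 213°


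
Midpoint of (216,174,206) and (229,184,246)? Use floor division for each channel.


Midpoint: each channel = ⌊(C₁+C₂)/2⌋
R: ⌊(216+229)/2⌋ = 222
G: ⌊(174+184)/2⌋ = 179
B: ⌊(206+246)/2⌋ = 226
= RGB(222, 179, 226)


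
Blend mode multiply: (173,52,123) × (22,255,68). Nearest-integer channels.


Multiply: C = A×B/255, rounded to nearest integer
R: 173×22/255 = 3806/255 ≈ 14.925 → 15
G: 52×255/255 = 13260/255 ≈ 52.000 → 52
B: 123×68/255 = 8364/255 ≈ 32.800 → 33
= RGB(15, 52, 33)


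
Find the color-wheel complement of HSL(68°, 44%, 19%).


Complement = opposite side of color wheel = hue + 180°
H' = (68 + 180) mod 360 = 248°
S and L unchanged.
= HSL(248°, 44%, 19%)


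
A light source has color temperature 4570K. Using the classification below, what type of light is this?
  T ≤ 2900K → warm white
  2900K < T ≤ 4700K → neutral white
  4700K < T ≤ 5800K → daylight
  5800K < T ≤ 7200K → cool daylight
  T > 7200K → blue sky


Temperature: 4570K
2900K < 4570K ≤ 4700K → neutral white
Classification: neutral white


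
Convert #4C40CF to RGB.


4C → 76 (R)
40 → 64 (G)
CF → 207 (B)
= RGB(76, 64, 207)


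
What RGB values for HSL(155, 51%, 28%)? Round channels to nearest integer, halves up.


H=155°, S=0.51, L=0.28
C = (1-|2L-1|)×S = (1-|-0.44|)×0.51 = 0.2856
H' = H/60 = 155/60 ≈ 2.5833; X = C×(1-|H' mod 2 - 1|) = 0.1666
m = L - C/2 = 0.28 - 0.1428 = 0.1372
Sector ⌊H'⌋ = 2 → (R',G',B') = (0.0, 0.2856, 0.1666)
RGB = ((R'+m)×255, (G'+m)×255, (B'+m)×255) = (34.986, 107.814, 77.469)
Round half up → RGB(35, 108, 77)


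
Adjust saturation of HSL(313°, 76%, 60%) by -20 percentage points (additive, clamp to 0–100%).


Original S = 76%
Adjustment = -20 percentage points
New S = 76 + (-20) = 56
Clamp to [0, 100] → 56
= HSL(313°, 56%, 60%)


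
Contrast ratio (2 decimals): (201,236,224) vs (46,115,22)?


Linearize each sRGB channel c=v/255: c/12.92 if c ≤ 0.04045 else ((c+0.055)/1.055)^2.4
L = 0.2126×R_lin + 0.7152×G_lin + 0.0722×B_lin
Color 1 (201,236,224):
  R=201: 201/255≈0.7882 > 0.04045 → ((0.7882+0.055)/1.055)^2.4 ≈ 0.58408
  G=236: 236/255≈0.9255 > 0.04045 → ((0.9255+0.055)/1.055)^2.4 ≈ 0.83880
  B=224: 224/255≈0.8784 > 0.04045 → ((0.8784+0.055)/1.055)^2.4 ≈ 0.74540
  L1 = 0.2126×0.58408 + 0.7152×0.83880 + 0.0722×0.74540 ≈ 0.77790
Color 2 (46,115,22):
  R=46: 46/255≈0.1804 > 0.04045 → ((0.1804+0.055)/1.055)^2.4 ≈ 0.02732
  G=115: 115/255≈0.4510 > 0.04045 → ((0.4510+0.055)/1.055)^2.4 ≈ 0.17144
  B=22: 22/255≈0.0863 > 0.04045 → ((0.0863+0.055)/1.055)^2.4 ≈ 0.00802
  L2 = 0.2126×0.02732 + 0.7152×0.17144 + 0.0722×0.00802 ≈ 0.12900
Lighter = 0.77790, Darker = 0.12900
Ratio = (L_lighter + 0.05) / (L_darker + 0.05)
Ratio = (0.77790 + 0.05) / (0.12900 + 0.05) = 0.82790 / 0.17900 ≈ 4.6251
Ratio ≈ 4.63:1


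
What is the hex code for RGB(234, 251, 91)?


R = 234 → EA (hex)
G = 251 → FB (hex)
B = 91 → 5B (hex)
Hex = #EAFB5B


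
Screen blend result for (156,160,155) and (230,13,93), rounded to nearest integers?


Screen: C = 255 - (255-A)×(255-B)/255, rounded to nearest integer
R: 255 - (255-156)×(255-230)/255 = 255 - 2475/255 ≈ 255 - 9.706 = 245.294 → 245
G: 255 - (255-160)×(255-13)/255 = 255 - 22990/255 ≈ 255 - 90.157 = 164.843 → 165
B: 255 - (255-155)×(255-93)/255 = 255 - 16200/255 ≈ 255 - 63.529 = 191.471 → 191
= RGB(245, 165, 191)


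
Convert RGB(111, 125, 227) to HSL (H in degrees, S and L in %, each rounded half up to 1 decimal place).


Normalize: R'=111/255≈0.4353, G'=125/255≈0.4902, B'=227/255≈0.8902
Max=227/255, Min=111/255, Δ=Max-Min=116/255
L = (Max+Min)/2 = (227+111)/510 = 338/510 = 0.66274… → L = 66.3%
L > 0.5 → S = Δ/(2-Max-Min) = 116/(510-227-111) = 116/172 = 0.67441… → S = 67.4%
(the 1/255 factors cancel in S and H, so raw channel differences can be used)
Max is B' → H = 60 × ((R-G)/Δ + 4) = 60 × ((111-125)/116 + 4)
  -14/116 + 4 = -0.1206… + 4 = 3.8793…
  H = 60 × 3.8793… = 232.758…° → H = 232.8°
= HSL(232.8°, 67.4%, 66.3%)


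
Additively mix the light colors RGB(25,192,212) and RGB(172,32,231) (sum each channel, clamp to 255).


Additive: each channel = min(255, C₁+C₂)
R: 25+172 = 197 → 197
G: 192+32 = 224 → 224
B: 212+231 = 443 → 255
= RGB(197, 224, 255)


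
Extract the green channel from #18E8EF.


Color: #18E8EF
R = 18 = 24
G = E8 = 232
B = EF = 239
Green = 232


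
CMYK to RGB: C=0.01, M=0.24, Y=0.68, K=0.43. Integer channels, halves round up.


R = 255 × (1-C) × (1-K) = 255 × 0.99 × 0.57 = 143.8965 → 144
G = 255 × (1-M) × (1-K) = 255 × 0.76 × 0.57 = 110.466 → 110
B = 255 × (1-Y) × (1-K) = 255 × 0.32 × 0.57 = 46.512 → 47
= RGB(144, 110, 47)


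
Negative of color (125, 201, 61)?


Invert: (255-R, 255-G, 255-B)
R: 255-125 = 130
G: 255-201 = 54
B: 255-61 = 194
= RGB(130, 54, 194)


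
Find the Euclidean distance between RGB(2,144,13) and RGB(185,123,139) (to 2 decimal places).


d = √[(R₁-R₂)² + (G₁-G₂)² + (B₁-B₂)²]
d = √[(2-185)² + (144-123)² + (13-139)²]
d = √[33489 + 441 + 15876]
d = √49806
d ≈ 223.17


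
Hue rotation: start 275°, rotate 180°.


New hue = (H + rotation) mod 360
New hue = (275 + 180) mod 360
= 455 mod 360
= 95°


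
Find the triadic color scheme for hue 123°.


Triadic: equally spaced at 120° intervals
H1 = 123°
H2 = (123 + 120) mod 360 = 243°
H3 = (123 + 240) mod 360 = 3°
Triadic = 123°, 243°, 3°


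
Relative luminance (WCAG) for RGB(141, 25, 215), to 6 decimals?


Linearize each channel (sRGB transfer function): c = v/255; c_lin = c/12.92 if c ≤ 0.04045, else ((c+0.055)/1.055)^2.4
  R: 141/255 ≈ 0.552941 > 0.04045 → ((0.552941+0.055)/1.055)^2.4 ≈ 0.266356
  G: 25/255 ≈ 0.098039 > 0.04045 → ((0.098039+0.055)/1.055)^2.4 ≈ 0.009721
  B: 215/255 ≈ 0.843137 > 0.04045 → ((0.843137+0.055)/1.055)^2.4 ≈ 0.679542
R_lin = 0.266356, G_lin = 0.009721, B_lin = 0.679542
L = 0.2126×R + 0.7152×G + 0.0722×B
L = 0.2126×0.266356 + 0.7152×0.009721 + 0.0722×0.679542
L ≈ 0.112643


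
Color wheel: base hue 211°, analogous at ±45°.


Base hue: 211°
Left analog: (211 - 45) mod 360 = 166°
Right analog: (211 + 45) mod 360 = 256°
Analogous hues = 166° and 256°


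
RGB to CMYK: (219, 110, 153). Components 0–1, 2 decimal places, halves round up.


R'=219/255≈0.8588, G'=110/255≈0.4314, B'=153/255≈0.6000
K = 1 - max(R',G',B') = 1 - 219/255 = 36/255 = 0.14117… → 0.14
(1-R'-K)/(1-K) simplifies to (max-R)/max with max = 219:
C = (219-219)/219 = 0/219 = 0 → 0.00
M = (219-110)/219 = 109/219 = 0.49771… → 0.50
Y = (219-153)/219 = 66/219 = 0.30136… → 0.30
= CMYK(0.00, 0.50, 0.30, 0.14)


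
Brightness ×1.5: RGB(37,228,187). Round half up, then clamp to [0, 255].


Multiply each channel by 1.5, round half up, clamp to [0, 255]
R: 37×1.5 = 55.5 → round → 56
G: 228×1.5 = 342 → clamp → 255
B: 187×1.5 = 280.5 → round → 281 → clamp → 255
= RGB(56, 255, 255)


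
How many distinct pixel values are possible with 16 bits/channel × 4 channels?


Total bits = 16 bits/channel × 4 channels = 64 bits
Distinct pixel values = 2^64
= 18,446,744,073,709,551,616 pixel values


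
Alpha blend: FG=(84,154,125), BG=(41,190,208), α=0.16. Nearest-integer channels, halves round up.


C = α×F + (1-α)×B, with 1-α = 0.84
R: 0.16×84 + 0.84×41 = 13.44 + 34.44 = 47.88 → 48
G: 0.16×154 + 0.84×190 = 24.64 + 159.60 = 184.24 → 184
B: 0.16×125 + 0.84×208 = 20.00 + 174.72 = 194.72 → 195
= RGB(48, 184, 195)


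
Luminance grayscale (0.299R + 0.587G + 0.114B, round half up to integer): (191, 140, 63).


Gray = 0.299×R + 0.587×G + 0.114×B
Gray = 0.299×191 + 0.587×140 + 0.114×63
Gray = 57.109 + 82.180 + 7.182
Gray = 146.471 → round half up → 146
Gray = 146


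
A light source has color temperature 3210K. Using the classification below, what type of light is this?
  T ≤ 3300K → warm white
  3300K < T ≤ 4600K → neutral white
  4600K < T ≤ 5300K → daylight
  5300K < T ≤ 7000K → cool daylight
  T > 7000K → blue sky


Temperature: 3210K
3210K ≤ 3300K → warm white
Classification: warm white


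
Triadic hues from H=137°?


Triadic: equally spaced at 120° intervals
H1 = 137°
H2 = (137 + 120) mod 360 = 257°
H3 = (137 + 240) mod 360 = 17°
Triadic = 137°, 257°, 17°


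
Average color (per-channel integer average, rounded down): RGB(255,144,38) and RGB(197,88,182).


Midpoint: each channel = ⌊(C₁+C₂)/2⌋
R: ⌊(255+197)/2⌋ = 226
G: ⌊(144+88)/2⌋ = 116
B: ⌊(38+182)/2⌋ = 110
= RGB(226, 116, 110)


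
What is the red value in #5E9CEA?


Color: #5E9CEA
R = 5E = 94
G = 9C = 156
B = EA = 234
Red = 94


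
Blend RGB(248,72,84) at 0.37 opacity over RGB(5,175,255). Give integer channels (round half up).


C = α×F + (1-α)×B, with 1-α = 0.63
R: 0.37×248 + 0.63×5 = 91.76 + 3.15 = 94.91 → 95
G: 0.37×72 + 0.63×175 = 26.64 + 110.25 = 136.89 → 137
B: 0.37×84 + 0.63×255 = 31.08 + 160.65 = 191.73 → 192
= RGB(95, 137, 192)


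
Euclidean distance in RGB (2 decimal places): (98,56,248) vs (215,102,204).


d = √[(R₁-R₂)² + (G₁-G₂)² + (B₁-B₂)²]
d = √[(98-215)² + (56-102)² + (248-204)²]
d = √[13689 + 2116 + 1936]
d = √17741
d ≈ 133.20


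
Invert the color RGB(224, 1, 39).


Invert: (255-R, 255-G, 255-B)
R: 255-224 = 31
G: 255-1 = 254
B: 255-39 = 216
= RGB(31, 254, 216)


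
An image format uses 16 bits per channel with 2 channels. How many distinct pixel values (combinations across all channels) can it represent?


Total bits = 16 bits/channel × 2 channels = 32 bits
Distinct pixel values = 2^32
= 4,294,967,296 pixel values


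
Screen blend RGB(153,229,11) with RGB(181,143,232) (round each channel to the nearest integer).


Screen: C = 255 - (255-A)×(255-B)/255, rounded to nearest integer
R: 255 - (255-153)×(255-181)/255 = 255 - 7548/255 ≈ 255 - 29.600 = 225.400 → 225
G: 255 - (255-229)×(255-143)/255 = 255 - 2912/255 ≈ 255 - 11.420 = 243.580 → 244
B: 255 - (255-11)×(255-232)/255 = 255 - 5612/255 ≈ 255 - 22.008 = 232.992 → 233
= RGB(225, 244, 233)


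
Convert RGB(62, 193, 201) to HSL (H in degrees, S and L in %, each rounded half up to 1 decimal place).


Normalize: R'=62/255≈0.2431, G'=193/255≈0.7569, B'=201/255≈0.7882
Max=201/255, Min=62/255, Δ=Max-Min=139/255
L = (Max+Min)/2 = (201+62)/510 = 263/510 = 0.51568… → L = 51.6%
L > 0.5 → S = Δ/(2-Max-Min) = 139/(510-201-62) = 139/247 = 0.56275… → S = 56.3%
(the 1/255 factors cancel in S and H, so raw channel differences can be used)
Max is B' → H = 60 × ((R-G)/Δ + 4) = 60 × ((62-193)/139 + 4)
  -131/139 + 4 = -0.9424… + 4 = 3.0575…
  H = 60 × 3.0575… = 183.453…° → H = 183.5°
= HSL(183.5°, 56.3%, 51.6%)


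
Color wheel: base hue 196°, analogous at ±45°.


Base hue: 196°
Left analog: (196 - 45) mod 360 = 151°
Right analog: (196 + 45) mod 360 = 241°
Analogous hues = 151° and 241°


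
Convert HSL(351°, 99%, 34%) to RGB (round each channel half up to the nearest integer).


H=351°, S=0.99, L=0.34
C = (1-|2L-1|)×S = (1-|-0.32|)×0.99 = 0.6732
H' = H/60 = 351/60 ≈ 5.8500; X = C×(1-|H' mod 2 - 1|) = 0.10098
m = L - C/2 = 0.34 - 0.3366 = 0.0034
Sector ⌊H'⌋ = 5 → (R',G',B') = (0.6732, 0.0, 0.10098)
RGB = ((R'+m)×255, (G'+m)×255, (B'+m)×255) = (172.533, 0.867, 26.6169)
Round half up → RGB(173, 1, 27)


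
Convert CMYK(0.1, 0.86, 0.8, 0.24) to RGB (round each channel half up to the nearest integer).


R = 255 × (1-C) × (1-K) = 255 × 0.90 × 0.76 = 174.42 → 174
G = 255 × (1-M) × (1-K) = 255 × 0.14 × 0.76 = 27.132 → 27
B = 255 × (1-Y) × (1-K) = 255 × 0.20 × 0.76 = 38.76 → 39
= RGB(174, 27, 39)


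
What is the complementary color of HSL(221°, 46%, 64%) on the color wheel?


Complement = opposite side of color wheel = hue + 180°
H' = (221 + 180) mod 360 = 41°
S and L unchanged.
= HSL(41°, 46%, 64%)


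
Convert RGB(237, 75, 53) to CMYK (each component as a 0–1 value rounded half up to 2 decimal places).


R'=237/255≈0.9294, G'=75/255≈0.2941, B'=53/255≈0.2078
K = 1 - max(R',G',B') = 1 - 237/255 = 18/255 = 0.07058… → 0.07
(1-R'-K)/(1-K) simplifies to (max-R)/max with max = 237:
C = (237-237)/237 = 0/237 = 0 → 0.00
M = (237-75)/237 = 162/237 = 0.68354… → 0.68
Y = (237-53)/237 = 184/237 = 0.77637… → 0.78
= CMYK(0.00, 0.68, 0.78, 0.07)


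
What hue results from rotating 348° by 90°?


New hue = (H + rotation) mod 360
New hue = (348 + 90) mod 360
= 438 mod 360
= 78°


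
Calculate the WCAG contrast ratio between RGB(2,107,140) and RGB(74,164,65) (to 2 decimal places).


Linearize each sRGB channel c=v/255: c/12.92 if c ≤ 0.04045 else ((c+0.055)/1.055)^2.4
L = 0.2126×R_lin + 0.7152×G_lin + 0.0722×B_lin
Color 1 (2,107,140):
  R=2: 2/255≈0.0078 ≤ 0.04045 → 0.0078/12.92 ≈ 0.00061
  G=107: 107/255≈0.4196 > 0.04045 → ((0.4196+0.055)/1.055)^2.4 ≈ 0.14703
  B=140: 140/255≈0.5490 > 0.04045 → ((0.5490+0.055)/1.055)^2.4 ≈ 0.26225
  L1 = 0.2126×0.00061 + 0.7152×0.14703 + 0.0722×0.26225 ≈ 0.12422
Color 2 (74,164,65):
  R=74: 74/255≈0.2902 > 0.04045 → ((0.2902+0.055)/1.055)^2.4 ≈ 0.06848
  G=164: 164/255≈0.6431 > 0.04045 → ((0.6431+0.055)/1.055)^2.4 ≈ 0.37124
  B=65: 65/255≈0.2549 > 0.04045 → ((0.2549+0.055)/1.055)^2.4 ≈ 0.05286
  L2 = 0.2126×0.06848 + 0.7152×0.37124 + 0.0722×0.05286 ≈ 0.28388
Lighter = 0.28388, Darker = 0.12422
Ratio = (L_lighter + 0.05) / (L_darker + 0.05)
Ratio = (0.28388 + 0.05) / (0.12422 + 0.05) = 0.33388 / 0.17422 ≈ 1.9165
Ratio ≈ 1.92:1


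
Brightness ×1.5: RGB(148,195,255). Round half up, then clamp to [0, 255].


Multiply each channel by 1.5, round half up, clamp to [0, 255]
R: 148×1.5 = 222
G: 195×1.5 = 292.5 → round → 293 → clamp → 255
B: 255×1.5 = 382.5 → round → 383 → clamp → 255
= RGB(222, 255, 255)


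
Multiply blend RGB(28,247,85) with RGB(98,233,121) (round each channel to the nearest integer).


Multiply: C = A×B/255, rounded to nearest integer
R: 28×98/255 = 2744/255 ≈ 10.761 → 11
G: 247×233/255 = 57551/255 ≈ 225.690 → 226
B: 85×121/255 = 10285/255 ≈ 40.333 → 40
= RGB(11, 226, 40)


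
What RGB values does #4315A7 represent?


43 → 67 (R)
15 → 21 (G)
A7 → 167 (B)
= RGB(67, 21, 167)


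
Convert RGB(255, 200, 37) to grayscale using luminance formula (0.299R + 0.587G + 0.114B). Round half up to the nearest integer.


Gray = 0.299×R + 0.587×G + 0.114×B
Gray = 0.299×255 + 0.587×200 + 0.114×37
Gray = 76.245 + 117.400 + 4.218
Gray = 197.863 → round half up → 198
Gray = 198


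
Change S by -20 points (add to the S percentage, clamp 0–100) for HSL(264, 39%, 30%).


Original S = 39%
Adjustment = -20 percentage points
New S = 39 + (-20) = 19
Clamp to [0, 100] → 19
= HSL(264°, 19%, 30%)


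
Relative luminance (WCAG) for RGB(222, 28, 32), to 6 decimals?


Linearize each channel (sRGB transfer function): c = v/255; c_lin = c/12.92 if c ≤ 0.04045, else ((c+0.055)/1.055)^2.4
  R: 222/255 ≈ 0.870588 > 0.04045 → ((0.870588+0.055)/1.055)^2.4 ≈ 0.730461
  G: 28/255 ≈ 0.109804 > 0.04045 → ((0.109804+0.055)/1.055)^2.4 ≈ 0.011612
  B: 32/255 ≈ 0.125490 > 0.04045 → ((0.125490+0.055)/1.055)^2.4 ≈ 0.014444
R_lin = 0.730461, G_lin = 0.011612, B_lin = 0.014444
L = 0.2126×R + 0.7152×G + 0.0722×B
L = 0.2126×0.730461 + 0.7152×0.011612 + 0.0722×0.014444
L ≈ 0.164644


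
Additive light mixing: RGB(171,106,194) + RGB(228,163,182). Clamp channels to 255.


Additive: each channel = min(255, C₁+C₂)
R: 171+228 = 399 → 255
G: 106+163 = 269 → 255
B: 194+182 = 376 → 255
= RGB(255, 255, 255)


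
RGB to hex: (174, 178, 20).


R = 174 → AE (hex)
G = 178 → B2 (hex)
B = 20 → 14 (hex)
Hex = #AEB214


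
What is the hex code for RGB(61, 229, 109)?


R = 61 → 3D (hex)
G = 229 → E5 (hex)
B = 109 → 6D (hex)
Hex = #3DE56D


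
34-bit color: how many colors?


Colors = 2^bits = 2^34
= 17,179,869,184 colors


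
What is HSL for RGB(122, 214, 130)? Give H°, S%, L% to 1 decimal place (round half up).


Normalize: R'=122/255≈0.4784, G'=214/255≈0.8392, B'=130/255≈0.5098
Max=214/255, Min=122/255, Δ=Max-Min=92/255
L = (Max+Min)/2 = (214+122)/510 = 336/510 = 0.65882… → L = 65.9%
L > 0.5 → S = Δ/(2-Max-Min) = 92/(510-214-122) = 92/174 = 0.52873… → S = 52.9%
(the 1/255 factors cancel in S and H, so raw channel differences can be used)
Max is G' → H = 60 × ((B-R)/Δ + 2) = 60 × ((130-122)/92 + 2)
  8/92 + 2 = 0.0869… + 2 = 2.0869…
  H = 60 × 2.0869… = 125.217…° → H = 125.2°
= HSL(125.2°, 52.9%, 65.9%)


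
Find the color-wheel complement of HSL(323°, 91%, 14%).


Complement = opposite side of color wheel = hue + 180°
H' = (323 + 180) mod 360 = 143°
S and L unchanged.
= HSL(143°, 91%, 14%)


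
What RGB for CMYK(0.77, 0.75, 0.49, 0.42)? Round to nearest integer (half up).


R = 255 × (1-C) × (1-K) = 255 × 0.23 × 0.58 = 34.017 → 34
G = 255 × (1-M) × (1-K) = 255 × 0.25 × 0.58 = 36.975 → 37
B = 255 × (1-Y) × (1-K) = 255 × 0.51 × 0.58 = 75.429 → 75
= RGB(34, 37, 75)


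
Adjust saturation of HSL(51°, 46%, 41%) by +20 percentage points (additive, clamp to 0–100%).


Original S = 46%
Adjustment = +20 percentage points
New S = 46 + (20) = 66
Clamp to [0, 100] → 66
= HSL(51°, 66%, 41%)


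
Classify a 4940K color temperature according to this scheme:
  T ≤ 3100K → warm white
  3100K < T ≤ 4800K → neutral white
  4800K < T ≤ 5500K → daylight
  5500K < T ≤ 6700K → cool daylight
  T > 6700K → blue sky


Temperature: 4940K
4800K < 4940K ≤ 5500K → daylight
Classification: daylight


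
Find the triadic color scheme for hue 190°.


Triadic: equally spaced at 120° intervals
H1 = 190°
H2 = (190 + 120) mod 360 = 310°
H3 = (190 + 240) mod 360 = 70°
Triadic = 190°, 310°, 70°


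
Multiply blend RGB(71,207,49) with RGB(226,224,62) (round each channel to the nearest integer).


Multiply: C = A×B/255, rounded to nearest integer
R: 71×226/255 = 16046/255 ≈ 62.925 → 63
G: 207×224/255 = 46368/255 ≈ 181.835 → 182
B: 49×62/255 = 3038/255 ≈ 11.914 → 12
= RGB(63, 182, 12)


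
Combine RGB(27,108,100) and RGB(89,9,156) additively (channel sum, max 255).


Additive: each channel = min(255, C₁+C₂)
R: 27+89 = 116 → 116
G: 108+9 = 117 → 117
B: 100+156 = 256 → 255
= RGB(116, 117, 255)


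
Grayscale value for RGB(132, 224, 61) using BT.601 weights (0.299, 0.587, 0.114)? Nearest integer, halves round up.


Gray = 0.299×R + 0.587×G + 0.114×B
Gray = 0.299×132 + 0.587×224 + 0.114×61
Gray = 39.468 + 131.488 + 6.954
Gray = 177.910 → round half up → 178
Gray = 178


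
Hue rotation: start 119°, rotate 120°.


New hue = (H + rotation) mod 360
New hue = (119 + 120) mod 360
= 239 mod 360
= 239°


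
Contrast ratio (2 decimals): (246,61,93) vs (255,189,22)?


Linearize each sRGB channel c=v/255: c/12.92 if c ≤ 0.04045 else ((c+0.055)/1.055)^2.4
L = 0.2126×R_lin + 0.7152×G_lin + 0.0722×B_lin
Color 1 (246,61,93):
  R=246: 246/255≈0.9647 > 0.04045 → ((0.9647+0.055)/1.055)^2.4 ≈ 0.92158
  G=61: 61/255≈0.2392 > 0.04045 → ((0.2392+0.055)/1.055)^2.4 ≈ 0.04667
  B=93: 93/255≈0.3647 > 0.04045 → ((0.3647+0.055)/1.055)^2.4 ≈ 0.10946
  L1 = 0.2126×0.92158 + 0.7152×0.04667 + 0.0722×0.10946 ≈ 0.23721
Color 2 (255,189,22):
  R=255: 255/255≈1.0000 > 0.04045 → ((1.0000+0.055)/1.055)^2.4 ≈ 1.00000
  G=189: 189/255≈0.7412 > 0.04045 → ((0.7412+0.055)/1.055)^2.4 ≈ 0.50888
  B=22: 22/255≈0.0863 > 0.04045 → ((0.0863+0.055)/1.055)^2.4 ≈ 0.00802
  L2 = 0.2126×1.00000 + 0.7152×0.50888 + 0.0722×0.00802 ≈ 0.57713
Lighter = 0.57713, Darker = 0.23721
Ratio = (L_lighter + 0.05) / (L_darker + 0.05)
Ratio = (0.57713 + 0.05) / (0.23721 + 0.05) = 0.62713 / 0.28721 ≈ 2.1836
Ratio ≈ 2.18:1


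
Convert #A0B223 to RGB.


A0 → 160 (R)
B2 → 178 (G)
23 → 35 (B)
= RGB(160, 178, 35)


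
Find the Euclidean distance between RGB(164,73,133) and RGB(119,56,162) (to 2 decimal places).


d = √[(R₁-R₂)² + (G₁-G₂)² + (B₁-B₂)²]
d = √[(164-119)² + (73-56)² + (133-162)²]
d = √[2025 + 289 + 841]
d = √3155
d ≈ 56.17


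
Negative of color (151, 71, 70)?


Invert: (255-R, 255-G, 255-B)
R: 255-151 = 104
G: 255-71 = 184
B: 255-70 = 185
= RGB(104, 184, 185)


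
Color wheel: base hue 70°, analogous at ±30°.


Base hue: 70°
Left analog: (70 - 30) mod 360 = 40°
Right analog: (70 + 30) mod 360 = 100°
Analogous hues = 40° and 100°


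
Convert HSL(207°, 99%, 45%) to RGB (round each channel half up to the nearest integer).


H=207°, S=0.99, L=0.45
C = (1-|2L-1|)×S = (1-|-0.10|)×0.99 = 0.891
H' = H/60 = 207/60 ≈ 3.4500; X = C×(1-|H' mod 2 - 1|) = 0.49005
m = L - C/2 = 0.45 - 0.4455 = 0.0045
Sector ⌊H'⌋ = 3 → (R',G',B') = (0.0, 0.49005, 0.891)
RGB = ((R'+m)×255, (G'+m)×255, (B'+m)×255) = (1.1475, 126.11025, 228.3525)
Round half up → RGB(1, 126, 228)


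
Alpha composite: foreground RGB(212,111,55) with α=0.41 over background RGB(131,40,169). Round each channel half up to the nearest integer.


C = α×F + (1-α)×B, with 1-α = 0.59
R: 0.41×212 + 0.59×131 = 86.92 + 77.29 = 164.21 → 164
G: 0.41×111 + 0.59×40 = 45.51 + 23.60 = 69.11 → 69
B: 0.41×55 + 0.59×169 = 22.55 + 99.71 = 122.26 → 122
= RGB(164, 69, 122)


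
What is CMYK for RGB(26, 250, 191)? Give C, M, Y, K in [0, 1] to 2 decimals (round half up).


R'=26/255≈0.1020, G'=250/255≈0.9804, B'=191/255≈0.7490
K = 1 - max(R',G',B') = 1 - 250/255 = 5/255 = 0.01960… → 0.02
(1-R'-K)/(1-K) simplifies to (max-R)/max with max = 250:
C = (250-26)/250 = 224/250 = 0.896 → 0.90
M = (250-250)/250 = 0/250 = 0 → 0.00
Y = (250-191)/250 = 59/250 = 0.236 → 0.24
= CMYK(0.90, 0.00, 0.24, 0.02)


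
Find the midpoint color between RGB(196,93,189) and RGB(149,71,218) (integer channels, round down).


Midpoint: each channel = ⌊(C₁+C₂)/2⌋
R: ⌊(196+149)/2⌋ = 172
G: ⌊(93+71)/2⌋ = 82
B: ⌊(189+218)/2⌋ = 203
= RGB(172, 82, 203)


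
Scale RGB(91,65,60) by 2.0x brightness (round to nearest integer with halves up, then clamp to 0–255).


Multiply each channel by 2.0, round half up, clamp to [0, 255]
R: 91×2.0 = 182
G: 65×2.0 = 130
B: 60×2.0 = 120
= RGB(182, 130, 120)


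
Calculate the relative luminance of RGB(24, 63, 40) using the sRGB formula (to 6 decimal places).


Linearize each channel (sRGB transfer function): c = v/255; c_lin = c/12.92 if c ≤ 0.04045, else ((c+0.055)/1.055)^2.4
  R: 24/255 ≈ 0.094118 > 0.04045 → ((0.094118+0.055)/1.055)^2.4 ≈ 0.009134
  G: 63/255 ≈ 0.247059 > 0.04045 → ((0.247059+0.055)/1.055)^2.4 ≈ 0.049707
  B: 40/255 ≈ 0.156863 > 0.04045 → ((0.156863+0.055)/1.055)^2.4 ≈ 0.021219
R_lin = 0.009134, G_lin = 0.049707, B_lin = 0.021219
L = 0.2126×R + 0.7152×G + 0.0722×B
L = 0.2126×0.009134 + 0.7152×0.049707 + 0.0722×0.021219
L ≈ 0.039024


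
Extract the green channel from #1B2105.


Color: #1B2105
R = 1B = 27
G = 21 = 33
B = 05 = 5
Green = 33


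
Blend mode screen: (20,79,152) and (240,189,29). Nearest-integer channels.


Screen: C = 255 - (255-A)×(255-B)/255, rounded to nearest integer
R: 255 - (255-20)×(255-240)/255 = 255 - 3525/255 ≈ 255 - 13.824 = 241.176 → 241
G: 255 - (255-79)×(255-189)/255 = 255 - 11616/255 ≈ 255 - 45.553 = 209.447 → 209
B: 255 - (255-152)×(255-29)/255 = 255 - 23278/255 ≈ 255 - 91.286 = 163.714 → 164
= RGB(241, 209, 164)


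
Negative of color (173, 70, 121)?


Invert: (255-R, 255-G, 255-B)
R: 255-173 = 82
G: 255-70 = 185
B: 255-121 = 134
= RGB(82, 185, 134)


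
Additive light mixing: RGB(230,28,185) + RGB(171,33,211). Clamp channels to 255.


Additive: each channel = min(255, C₁+C₂)
R: 230+171 = 401 → 255
G: 28+33 = 61 → 61
B: 185+211 = 396 → 255
= RGB(255, 61, 255)


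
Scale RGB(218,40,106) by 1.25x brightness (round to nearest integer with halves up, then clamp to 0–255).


Multiply each channel by 1.25, round half up, clamp to [0, 255]
R: 218×1.25 = 272.5 → round → 273 → clamp → 255
G: 40×1.25 = 50
B: 106×1.25 = 132.5 → round → 133
= RGB(255, 50, 133)


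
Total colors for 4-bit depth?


Colors = 2^bits = 2^4
= 16 colors


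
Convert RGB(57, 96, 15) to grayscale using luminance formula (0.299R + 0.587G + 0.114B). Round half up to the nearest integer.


Gray = 0.299×R + 0.587×G + 0.114×B
Gray = 0.299×57 + 0.587×96 + 0.114×15
Gray = 17.043 + 56.352 + 1.710
Gray = 75.105 → round half up → 75
Gray = 75


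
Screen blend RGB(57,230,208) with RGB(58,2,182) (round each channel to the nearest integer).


Screen: C = 255 - (255-A)×(255-B)/255, rounded to nearest integer
R: 255 - (255-57)×(255-58)/255 = 255 - 39006/255 ≈ 255 - 152.965 = 102.035 → 102
G: 255 - (255-230)×(255-2)/255 = 255 - 6325/255 ≈ 255 - 24.804 = 230.196 → 230
B: 255 - (255-208)×(255-182)/255 = 255 - 3431/255 ≈ 255 - 13.455 = 241.545 → 242
= RGB(102, 230, 242)


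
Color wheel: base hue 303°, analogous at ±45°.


Base hue: 303°
Left analog: (303 - 45) mod 360 = 258°
Right analog: (303 + 45) mod 360 = 348°
Analogous hues = 258° and 348°


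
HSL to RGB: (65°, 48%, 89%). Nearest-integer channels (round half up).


H=65°, S=0.48, L=0.89
C = (1-|2L-1|)×S = (1-|0.78|)×0.48 = 0.1056
H' = H/60 = 65/60 ≈ 1.0833; X = C×(1-|H' mod 2 - 1|) = 0.0968
m = L - C/2 = 0.89 - 0.0528 = 0.8372
Sector ⌊H'⌋ = 1 → (R',G',B') = (0.0968, 0.1056, 0.0)
RGB = ((R'+m)×255, (G'+m)×255, (B'+m)×255) = (238.17, 240.414, 213.486)
Round half up → RGB(238, 240, 213)


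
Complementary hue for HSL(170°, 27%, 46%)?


Complement = opposite side of color wheel = hue + 180°
H' = (170 + 180) mod 360 = 350°
S and L unchanged.
= HSL(350°, 27%, 46%)


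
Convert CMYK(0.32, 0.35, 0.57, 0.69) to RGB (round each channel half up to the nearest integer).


R = 255 × (1-C) × (1-K) = 255 × 0.68 × 0.31 = 53.754 → 54
G = 255 × (1-M) × (1-K) = 255 × 0.65 × 0.31 = 51.3825 → 51
B = 255 × (1-Y) × (1-K) = 255 × 0.43 × 0.31 = 33.9915 → 34
= RGB(54, 51, 34)


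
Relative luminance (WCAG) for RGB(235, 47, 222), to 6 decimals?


Linearize each channel (sRGB transfer function): c = v/255; c_lin = c/12.92 if c ≤ 0.04045, else ((c+0.055)/1.055)^2.4
  R: 235/255 ≈ 0.921569 > 0.04045 → ((0.921569+0.055)/1.055)^2.4 ≈ 0.830770
  G: 47/255 ≈ 0.184314 > 0.04045 → ((0.184314+0.055)/1.055)^2.4 ≈ 0.028426
  B: 222/255 ≈ 0.870588 > 0.04045 → ((0.870588+0.055)/1.055)^2.4 ≈ 0.730461
R_lin = 0.830770, G_lin = 0.028426, B_lin = 0.730461
L = 0.2126×R + 0.7152×G + 0.0722×B
L = 0.2126×0.830770 + 0.7152×0.028426 + 0.0722×0.730461
L ≈ 0.249691


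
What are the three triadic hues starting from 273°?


Triadic: equally spaced at 120° intervals
H1 = 273°
H2 = (273 + 120) mod 360 = 33°
H3 = (273 + 240) mod 360 = 153°
Triadic = 273°, 33°, 153°


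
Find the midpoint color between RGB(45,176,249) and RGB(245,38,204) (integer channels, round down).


Midpoint: each channel = ⌊(C₁+C₂)/2⌋
R: ⌊(45+245)/2⌋ = 145
G: ⌊(176+38)/2⌋ = 107
B: ⌊(249+204)/2⌋ = 226
= RGB(145, 107, 226)


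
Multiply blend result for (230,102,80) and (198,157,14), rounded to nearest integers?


Multiply: C = A×B/255, rounded to nearest integer
R: 230×198/255 = 45540/255 ≈ 178.588 → 179
G: 102×157/255 = 16014/255 ≈ 62.800 → 63
B: 80×14/255 = 1120/255 ≈ 4.392 → 4
= RGB(179, 63, 4)


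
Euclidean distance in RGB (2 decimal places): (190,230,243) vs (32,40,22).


d = √[(R₁-R₂)² + (G₁-G₂)² + (B₁-B₂)²]
d = √[(190-32)² + (230-40)² + (243-22)²]
d = √[24964 + 36100 + 48841]
d = √109905
d ≈ 331.52


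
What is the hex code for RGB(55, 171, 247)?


R = 55 → 37 (hex)
G = 171 → AB (hex)
B = 247 → F7 (hex)
Hex = #37ABF7


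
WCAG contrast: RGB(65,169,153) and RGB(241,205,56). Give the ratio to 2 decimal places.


Linearize each sRGB channel c=v/255: c/12.92 if c ≤ 0.04045 else ((c+0.055)/1.055)^2.4
L = 0.2126×R_lin + 0.7152×G_lin + 0.0722×B_lin
Color 1 (65,169,153):
  R=65: 65/255≈0.2549 > 0.04045 → ((0.2549+0.055)/1.055)^2.4 ≈ 0.05286
  G=169: 169/255≈0.6627 > 0.04045 → ((0.6627+0.055)/1.055)^2.4 ≈ 0.39676
  B=153: 153/255≈0.6000 > 0.04045 → ((0.6000+0.055)/1.055)^2.4 ≈ 0.31855
  L1 = 0.2126×0.05286 + 0.7152×0.39676 + 0.0722×0.31855 ≈ 0.31800
Color 2 (241,205,56):
  R=241: 241/255≈0.9451 > 0.04045 → ((0.9451+0.055)/1.055)^2.4 ≈ 0.87962
  G=205: 205/255≈0.8039 > 0.04045 → ((0.8039+0.055)/1.055)^2.4 ≈ 0.61050
  B=56: 56/255≈0.2196 > 0.04045 → ((0.2196+0.055)/1.055)^2.4 ≈ 0.03955
  L2 = 0.2126×0.87962 + 0.7152×0.61050 + 0.0722×0.03955 ≈ 0.62649
Lighter = 0.62649, Darker = 0.31800
Ratio = (L_lighter + 0.05) / (L_darker + 0.05)
Ratio = (0.62649 + 0.05) / (0.31800 + 0.05) = 0.67649 / 0.36800 ≈ 1.8383
Ratio ≈ 1.84:1


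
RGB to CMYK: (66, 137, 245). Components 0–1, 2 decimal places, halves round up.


R'=66/255≈0.2588, G'=137/255≈0.5373, B'=245/255≈0.9608
K = 1 - max(R',G',B') = 1 - 245/255 = 10/255 = 0.03921… → 0.04
(1-R'-K)/(1-K) simplifies to (max-R)/max with max = 245:
C = (245-66)/245 = 179/245 = 0.73061… → 0.73
M = (245-137)/245 = 108/245 = 0.44081… → 0.44
Y = (245-245)/245 = 0/245 = 0 → 0.00
= CMYK(0.73, 0.44, 0.00, 0.04)


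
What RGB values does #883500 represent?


88 → 136 (R)
35 → 53 (G)
00 → 0 (B)
= RGB(136, 53, 0)


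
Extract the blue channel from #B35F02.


Color: #B35F02
R = B3 = 179
G = 5F = 95
B = 02 = 2
Blue = 2


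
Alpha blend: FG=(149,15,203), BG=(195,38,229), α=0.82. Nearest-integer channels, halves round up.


C = α×F + (1-α)×B, with 1-α = 0.18
R: 0.82×149 + 0.18×195 = 122.18 + 35.10 = 157.28 → 157
G: 0.82×15 + 0.18×38 = 12.30 + 6.84 = 19.14 → 19
B: 0.82×203 + 0.18×229 = 166.46 + 41.22 = 207.68 → 208
= RGB(157, 19, 208)


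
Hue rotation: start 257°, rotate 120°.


New hue = (H + rotation) mod 360
New hue = (257 + 120) mod 360
= 377 mod 360
= 17°


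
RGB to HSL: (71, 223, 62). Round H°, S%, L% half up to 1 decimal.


Normalize: R'=71/255≈0.2784, G'=223/255≈0.8745, B'=62/255≈0.2431
Max=223/255, Min=62/255, Δ=Max-Min=161/255
L = (Max+Min)/2 = (223+62)/510 = 285/510 = 0.55882… → L = 55.9%
L > 0.5 → S = Δ/(2-Max-Min) = 161/(510-223-62) = 161/225 = 0.71555… → S = 71.6%
(the 1/255 factors cancel in S and H, so raw channel differences can be used)
Max is G' → H = 60 × ((B-R)/Δ + 2) = 60 × ((62-71)/161 + 2)
  -9/161 + 2 = -0.0559… + 2 = 1.9440…
  H = 60 × 1.9440… = 116.645…° → H = 116.6°
= HSL(116.6°, 71.6%, 55.9%)


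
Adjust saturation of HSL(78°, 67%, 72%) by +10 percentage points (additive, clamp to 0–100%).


Original S = 67%
Adjustment = +10 percentage points
New S = 67 + (10) = 77
Clamp to [0, 100] → 77
= HSL(78°, 77%, 72%)


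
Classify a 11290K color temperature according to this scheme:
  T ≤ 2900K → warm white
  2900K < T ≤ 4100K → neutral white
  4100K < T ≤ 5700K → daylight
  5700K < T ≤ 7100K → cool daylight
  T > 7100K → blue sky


Temperature: 11290K
11290K > 7100K → blue sky
Classification: blue sky


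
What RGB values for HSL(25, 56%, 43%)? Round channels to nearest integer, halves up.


H=25°, S=0.56, L=0.43
C = (1-|2L-1|)×S = (1-|-0.14|)×0.56 = 0.4816
H' = H/60 = 25/60 ≈ 0.4167; X = C×(1-|H' mod 2 - 1|) ≈ 0.2007
m = L - C/2 = 0.43 - 0.2408 = 0.1892
Sector ⌊H'⌋ = 0 → (R',G',B') = (0.4816, ≈0.2007, 0.0)
RGB = ((R'+m)×255, (G'+m)×255, (B'+m)×255) = (171.054, 99.416, 48.246)
Round half up → RGB(171, 99, 48)


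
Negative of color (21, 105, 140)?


Invert: (255-R, 255-G, 255-B)
R: 255-21 = 234
G: 255-105 = 150
B: 255-140 = 115
= RGB(234, 150, 115)


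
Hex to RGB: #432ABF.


43 → 67 (R)
2A → 42 (G)
BF → 191 (B)
= RGB(67, 42, 191)


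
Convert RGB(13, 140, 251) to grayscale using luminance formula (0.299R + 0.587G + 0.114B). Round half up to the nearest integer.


Gray = 0.299×R + 0.587×G + 0.114×B
Gray = 0.299×13 + 0.587×140 + 0.114×251
Gray = 3.887 + 82.180 + 28.614
Gray = 114.681 → round half up → 115
Gray = 115
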